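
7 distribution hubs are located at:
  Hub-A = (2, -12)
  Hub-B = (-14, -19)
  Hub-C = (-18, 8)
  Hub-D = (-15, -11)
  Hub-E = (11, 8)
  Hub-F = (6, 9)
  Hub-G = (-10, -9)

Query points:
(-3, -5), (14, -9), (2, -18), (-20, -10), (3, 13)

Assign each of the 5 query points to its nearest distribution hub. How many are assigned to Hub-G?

(-3, -5) — d² to each: Hub-A:74, Hub-B:317, Hub-C:394, Hub-D:180, Hub-E:365, Hub-F:277, Hub-G:65 → nearest is Hub-G
(14, -9) — d² to each: Hub-A:153, Hub-B:884, Hub-C:1313, Hub-D:845, Hub-E:298, Hub-F:388, Hub-G:576 → nearest is Hub-A
(2, -18) — d² to each: Hub-A:36, Hub-B:257, Hub-C:1076, Hub-D:338, Hub-E:757, Hub-F:745, Hub-G:225 → nearest is Hub-A
(-20, -10) — d² to each: Hub-A:488, Hub-B:117, Hub-C:328, Hub-D:26, Hub-E:1285, Hub-F:1037, Hub-G:101 → nearest is Hub-D
(3, 13) — d² to each: Hub-A:626, Hub-B:1313, Hub-C:466, Hub-D:900, Hub-E:89, Hub-F:25, Hub-G:653 → nearest is Hub-F
1 of the 5 points has Hub-G as nearest.

1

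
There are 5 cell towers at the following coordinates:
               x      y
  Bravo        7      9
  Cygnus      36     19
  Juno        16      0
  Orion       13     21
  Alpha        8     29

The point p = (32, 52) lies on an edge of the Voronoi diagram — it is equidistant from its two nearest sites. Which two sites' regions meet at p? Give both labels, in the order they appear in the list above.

Squared distances from p to each site:
d²(p, Bravo) = (32−7)² + (52−9)² = 625 + 1849 = 2474
d²(p, Cygnus) = (32−36)² + (52−19)² = 16 + 1089 = 1105
d²(p, Juno) = (32−16)² + (52−0)² = 256 + 2704 = 2960
d²(p, Orion) = (32−13)² + (52−21)² = 361 + 961 = 1322
d²(p, Alpha) = (32−8)² + (52−29)² = 576 + 529 = 1105
p is equidistant from Cygnus and Alpha (both at squared distance 1105), and every other site is strictly farther — so p lies on the Cygnus–Alpha Voronoi edge.

Cygnus and Alpha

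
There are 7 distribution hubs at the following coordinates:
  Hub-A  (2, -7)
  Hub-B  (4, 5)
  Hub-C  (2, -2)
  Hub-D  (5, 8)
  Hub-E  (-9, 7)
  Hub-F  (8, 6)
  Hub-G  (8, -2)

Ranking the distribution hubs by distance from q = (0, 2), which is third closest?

Hub-D

Compare squared distances (the ordering matches that of the actual distances):
d²(q, Hub-A) = (0−2)² + (2−(-7))² = 4 + 81 = 85
d²(q, Hub-B) = (0−4)² + (2−5)² = 16 + 9 = 25
d²(q, Hub-C) = (0−2)² + (2−(-2))² = 4 + 16 = 20
d²(q, Hub-D) = (0−5)² + (2−8)² = 25 + 36 = 61
d²(q, Hub-E) = (0−(-9))² + (2−7)² = 81 + 25 = 106
d²(q, Hub-F) = (0−8)² + (2−6)² = 64 + 16 = 80
d²(q, Hub-G) = (0−8)² + (2−(-2))² = 64 + 16 = 80
Sorted ascending: Hub-C, Hub-B, Hub-D, Hub-F, … — the third-nearest is Hub-D.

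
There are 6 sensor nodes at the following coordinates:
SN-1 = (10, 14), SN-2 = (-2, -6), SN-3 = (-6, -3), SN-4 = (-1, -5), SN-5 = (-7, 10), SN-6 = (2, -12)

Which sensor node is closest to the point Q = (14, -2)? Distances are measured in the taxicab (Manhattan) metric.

d(Q, SN-1) = 4 + 16 = 20
d(Q, SN-2) = 16 + 4 = 20
d(Q, SN-3) = 20 + 1 = 21
d(Q, SN-4) = 15 + 3 = 18
d(Q, SN-5) = 21 + 12 = 33
d(Q, SN-6) = 12 + 10 = 22
SN-4 is nearest.

SN-4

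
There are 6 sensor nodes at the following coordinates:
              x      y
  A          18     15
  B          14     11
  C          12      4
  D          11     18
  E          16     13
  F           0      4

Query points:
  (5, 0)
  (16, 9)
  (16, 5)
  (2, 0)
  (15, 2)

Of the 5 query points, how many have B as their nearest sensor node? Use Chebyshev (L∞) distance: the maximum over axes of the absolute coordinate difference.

1

(5, 0) — d to each: A:15, B:11, C:7, D:18, E:13, F:5 → nearest is F
(16, 9) — d to each: A:6, B:2, C:5, D:9, E:4, F:16 → nearest is B
(16, 5) — d to each: A:10, B:6, C:4, D:13, E:8, F:16 → nearest is C
(2, 0) — d to each: A:16, B:12, C:10, D:18, E:14, F:4 → nearest is F
(15, 2) — d to each: A:13, B:9, C:3, D:16, E:11, F:15 → nearest is C
1 of the 5 points has B as nearest.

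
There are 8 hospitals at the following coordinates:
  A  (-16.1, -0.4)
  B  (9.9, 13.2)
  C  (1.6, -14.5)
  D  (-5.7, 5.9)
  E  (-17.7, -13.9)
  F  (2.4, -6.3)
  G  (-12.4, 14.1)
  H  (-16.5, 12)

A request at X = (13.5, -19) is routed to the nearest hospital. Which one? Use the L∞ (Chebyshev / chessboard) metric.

C

d(X,A) = max(29.6, 18.6) = 29.6
d(X,B) = max(3.6, 32.2) = 32.2
d(X,C) = max(11.9, 4.5) = 11.9
d(X,D) = max(19.2, 24.9) = 24.9
d(X,E) = max(31.2, 5.1) = 31.2
d(X,F) = max(11.1, 12.7) = 12.7
d(X,G) = max(25.9, 33.1) = 33.1
d(X,H) = max(30, 31) = 31
The smallest is to C, so X lies in the Voronoi region of C.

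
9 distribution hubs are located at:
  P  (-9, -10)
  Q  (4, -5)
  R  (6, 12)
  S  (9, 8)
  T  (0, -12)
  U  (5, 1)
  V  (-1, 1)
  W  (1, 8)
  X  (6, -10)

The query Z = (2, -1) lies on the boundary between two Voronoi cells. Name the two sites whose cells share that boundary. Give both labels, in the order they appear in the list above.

U and V

Squared distances from Z to each site:
|ZP|² = (2−(-9))² + (-1−(-10))² = 121 + 81 = 202
|ZQ|² = (2−4)² + (-1−(-5))² = 4 + 16 = 20
|ZR|² = (2−6)² + (-1−12)² = 16 + 169 = 185
|ZS|² = (2−9)² + (-1−8)² = 49 + 81 = 130
|ZT|² = (2−0)² + (-1−(-12))² = 4 + 121 = 125
|ZU|² = (2−5)² + (-1−1)² = 9 + 4 = 13
|ZV|² = (2−(-1))² + (-1−1)² = 9 + 4 = 13
|ZW|² = (2−1)² + (-1−8)² = 1 + 81 = 82
|ZX|² = (2−6)² + (-1−(-10))² = 16 + 81 = 97
Z is equidistant from U and V (both at squared distance 13), and every other site is strictly farther — so Z lies on the U–V Voronoi edge.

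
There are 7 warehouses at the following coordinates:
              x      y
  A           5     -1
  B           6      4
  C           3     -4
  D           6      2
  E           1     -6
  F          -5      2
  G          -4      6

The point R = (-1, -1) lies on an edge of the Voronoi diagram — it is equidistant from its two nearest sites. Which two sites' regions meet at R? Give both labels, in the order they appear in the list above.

C and F

Squared distances from R to each site:
|RA|² = (-1−5)² + (-1−(-1))² = 36 + 0 = 36
|RB|² = (-1−6)² + (-1−4)² = 49 + 25 = 74
|RC|² = (-1−3)² + (-1−(-4))² = 16 + 9 = 25
|RD|² = (-1−6)² + (-1−2)² = 49 + 9 = 58
|RE|² = (-1−1)² + (-1−(-6))² = 4 + 25 = 29
|RF|² = (-1−(-5))² + (-1−2)² = 16 + 9 = 25
|RG|² = (-1−(-4))² + (-1−6)² = 9 + 49 = 58
R is equidistant from C and F (both at squared distance 25), and every other site is strictly farther — so R lies on the C–F Voronoi edge.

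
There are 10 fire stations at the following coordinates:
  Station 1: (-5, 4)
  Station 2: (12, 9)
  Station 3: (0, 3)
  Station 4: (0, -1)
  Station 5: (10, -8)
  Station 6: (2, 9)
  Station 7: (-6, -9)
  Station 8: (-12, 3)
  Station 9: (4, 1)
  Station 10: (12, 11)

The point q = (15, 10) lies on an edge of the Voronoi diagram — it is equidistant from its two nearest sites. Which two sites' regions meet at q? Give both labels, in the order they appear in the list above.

Station 2 and Station 10

Squared distances from q to each site:
d²(q, Station 1) = (15−(-5))² + (10−4)² = 400 + 36 = 436
d²(q, Station 2) = (15−12)² + (10−9)² = 9 + 1 = 10
d²(q, Station 3) = (15−0)² + (10−3)² = 225 + 49 = 274
d²(q, Station 4) = (15−0)² + (10−(-1))² = 225 + 121 = 346
d²(q, Station 5) = (15−10)² + (10−(-8))² = 25 + 324 = 349
d²(q, Station 6) = (15−2)² + (10−9)² = 169 + 1 = 170
d²(q, Station 7) = (15−(-6))² + (10−(-9))² = 441 + 361 = 802
d²(q, Station 8) = (15−(-12))² + (10−3)² = 729 + 49 = 778
d²(q, Station 9) = (15−4)² + (10−1)² = 121 + 81 = 202
d²(q, Station 10) = (15−12)² + (10−11)² = 9 + 1 = 10
q is equidistant from Station 2 and Station 10 (both at squared distance 10), and every other site is strictly farther — so q lies on the Station 2–Station 10 Voronoi edge.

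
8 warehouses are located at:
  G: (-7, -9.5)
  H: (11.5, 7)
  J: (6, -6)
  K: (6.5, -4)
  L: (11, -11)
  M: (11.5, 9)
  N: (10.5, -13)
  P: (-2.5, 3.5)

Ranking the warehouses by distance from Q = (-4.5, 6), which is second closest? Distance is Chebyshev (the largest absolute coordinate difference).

d(Q,G) = max(2.5, 15.5) = 15.5
d(Q,H) = max(16, 1) = 16
d(Q,J) = max(10.5, 12) = 12
d(Q,K) = max(11, 10) = 11
d(Q,L) = max(15.5, 17) = 17
d(Q,M) = max(16, 3) = 16
d(Q,N) = max(15, 19) = 19
d(Q,P) = max(2, 2.5) = 2.5
Sorted ascending: P, K, J, … — the second-nearest is K.

K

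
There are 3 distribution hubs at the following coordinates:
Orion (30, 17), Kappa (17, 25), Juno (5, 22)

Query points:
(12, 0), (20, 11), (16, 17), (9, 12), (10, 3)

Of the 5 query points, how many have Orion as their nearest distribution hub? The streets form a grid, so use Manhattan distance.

1

(12, 0) — d to each: Orion:35, Kappa:30, Juno:29 → nearest is Juno
(20, 11) — d to each: Orion:16, Kappa:17, Juno:26 → nearest is Orion
(16, 17) — d to each: Orion:14, Kappa:9, Juno:16 → nearest is Kappa
(9, 12) — d to each: Orion:26, Kappa:21, Juno:14 → nearest is Juno
(10, 3) — d to each: Orion:34, Kappa:29, Juno:24 → nearest is Juno
1 of the 5 points has Orion as nearest.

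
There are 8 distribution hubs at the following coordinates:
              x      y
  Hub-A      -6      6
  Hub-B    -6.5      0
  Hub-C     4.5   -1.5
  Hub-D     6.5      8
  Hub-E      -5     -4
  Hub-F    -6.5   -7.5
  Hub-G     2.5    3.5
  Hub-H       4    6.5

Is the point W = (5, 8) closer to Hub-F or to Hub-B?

Compare squared distances:
d²(W, Hub-F) = (5−(-6.5))² + (8−(-7.5))² = 132.25 + 240.25 = 372.5
d²(W, Hub-B) = (5−(-6.5))² + (8−0)² = 132.25 + 64 = 196.25
372.5 > 196.25, so Hub-B is closer.

Hub-B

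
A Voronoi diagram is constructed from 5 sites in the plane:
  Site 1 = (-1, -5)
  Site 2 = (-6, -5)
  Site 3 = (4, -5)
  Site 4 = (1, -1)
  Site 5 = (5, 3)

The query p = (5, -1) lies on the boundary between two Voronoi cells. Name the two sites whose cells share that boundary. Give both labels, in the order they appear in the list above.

Squared distances from p to each site:
d²(p, Site 1) = (5−(-1))² + (-1−(-5))² = 36 + 16 = 52
d²(p, Site 2) = (5−(-6))² + (-1−(-5))² = 121 + 16 = 137
d²(p, Site 3) = (5−4)² + (-1−(-5))² = 1 + 16 = 17
d²(p, Site 4) = (5−1)² + (-1−(-1))² = 16 + 0 = 16
d²(p, Site 5) = (5−5)² + (-1−3)² = 0 + 16 = 16
p is equidistant from Site 4 and Site 5 (both at squared distance 16), and every other site is strictly farther — so p lies on the Site 4–Site 5 Voronoi edge.

Site 4 and Site 5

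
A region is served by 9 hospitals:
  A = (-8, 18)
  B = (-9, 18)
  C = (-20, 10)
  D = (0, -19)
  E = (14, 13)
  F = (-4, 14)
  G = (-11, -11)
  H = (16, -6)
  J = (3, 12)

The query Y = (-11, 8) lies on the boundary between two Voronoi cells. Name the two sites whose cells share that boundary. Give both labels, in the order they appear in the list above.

C and F

Squared distances from Y to each site:
|YA|² = 9 + 100 = 109
|YB|² = 4 + 100 = 104
|YC|² = 81 + 4 = 85
|YD|² = 121 + 729 = 850
|YE|² = 625 + 25 = 650
|YF|² = 49 + 36 = 85
|YG|² = 0 + 361 = 361
|YH|² = 729 + 196 = 925
|YJ|² = 196 + 16 = 212
Y is equidistant from C and F (both at squared distance 85), and every other site is strictly farther — so Y lies on the C–F Voronoi edge.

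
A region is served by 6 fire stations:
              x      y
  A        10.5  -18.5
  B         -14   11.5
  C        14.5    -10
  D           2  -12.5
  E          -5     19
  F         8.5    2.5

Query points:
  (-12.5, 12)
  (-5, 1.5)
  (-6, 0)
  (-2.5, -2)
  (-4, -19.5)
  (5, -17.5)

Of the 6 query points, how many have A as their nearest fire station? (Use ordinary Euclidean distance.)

1

(-12.5, 12) — d² to each: A:1459.25, B:2.5, C:1213, D:810.5, E:105.25, F:531.25 → nearest is B
(-5, 1.5) — d² to each: A:640.25, B:181, C:512.5, D:245, E:306.25, F:183.25 → nearest is B
(-6, 0) — d² to each: A:614.5, B:196.25, C:520.25, D:220.25, E:362, F:216.5 → nearest is B
(-2.5, -2) — d² to each: A:441.25, B:314.5, C:353, D:130.5, E:447.25, F:141.25 → nearest is D
(-4, -19.5) — d² to each: A:211.25, B:1061, C:432.5, D:85, E:1483.25, F:640.25 → nearest is D
(5, -17.5) — d² to each: A:31.25, B:1202, C:146.5, D:34, E:1432.25, F:412.25 → nearest is A
1 of the 6 points has A as nearest.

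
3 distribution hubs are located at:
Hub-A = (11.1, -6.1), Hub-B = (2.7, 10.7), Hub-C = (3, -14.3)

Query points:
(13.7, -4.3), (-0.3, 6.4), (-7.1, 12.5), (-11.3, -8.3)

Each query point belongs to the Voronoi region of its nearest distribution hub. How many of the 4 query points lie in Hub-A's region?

1

(13.7, -4.3) — d² to each: Hub-A:10, Hub-B:346, Hub-C:214.49 → nearest is Hub-A
(-0.3, 6.4) — d² to each: Hub-A:286.21, Hub-B:27.49, Hub-C:439.38 → nearest is Hub-B
(-7.1, 12.5) — d² to each: Hub-A:677.2, Hub-B:99.28, Hub-C:820.25 → nearest is Hub-B
(-11.3, -8.3) — d² to each: Hub-A:506.6, Hub-B:557, Hub-C:240.49 → nearest is Hub-C
1 of the 4 points has Hub-A as nearest.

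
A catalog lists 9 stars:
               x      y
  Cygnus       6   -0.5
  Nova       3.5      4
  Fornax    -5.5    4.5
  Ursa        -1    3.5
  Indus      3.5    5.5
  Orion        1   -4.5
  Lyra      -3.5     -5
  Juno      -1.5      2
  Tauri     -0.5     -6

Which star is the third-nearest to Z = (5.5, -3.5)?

Squared Euclidean distances:
d²(Z, Cygnus) = (5.5−6)² + (-3.5−(-0.5))² = 0.25 + 9 = 9.25
d²(Z, Nova) = (5.5−3.5)² + (-3.5−4)² = 4 + 56.25 = 60.25
d²(Z, Fornax) = (5.5−(-5.5))² + (-3.5−4.5)² = 121 + 64 = 185
d²(Z, Ursa) = (5.5−(-1))² + (-3.5−3.5)² = 42.25 + 49 = 91.25
d²(Z, Indus) = (5.5−3.5)² + (-3.5−5.5)² = 4 + 81 = 85
d²(Z, Orion) = (5.5−1)² + (-3.5−(-4.5))² = 20.25 + 1 = 21.25
d²(Z, Lyra) = (5.5−(-3.5))² + (-3.5−(-5))² = 81 + 2.25 = 83.25
d²(Z, Juno) = (5.5−(-1.5))² + (-3.5−2)² = 49 + 30.25 = 79.25
d²(Z, Tauri) = (5.5−(-0.5))² + (-3.5−(-6))² = 36 + 6.25 = 42.25
Sorted ascending: Cygnus, Orion, Tauri, Nova, … — the third-nearest is Tauri.

Tauri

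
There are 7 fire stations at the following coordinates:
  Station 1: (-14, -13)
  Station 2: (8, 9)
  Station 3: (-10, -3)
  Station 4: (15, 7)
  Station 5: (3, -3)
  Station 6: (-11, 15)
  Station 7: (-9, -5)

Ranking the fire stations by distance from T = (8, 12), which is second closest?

Station 4

Compare squared distances (the ordering matches that of the actual distances):
d²(T, Station 1) = 484 + 625 = 1109
d²(T, Station 2) = 0 + 9 = 9
d²(T, Station 3) = 324 + 225 = 549
d²(T, Station 4) = 49 + 25 = 74
d²(T, Station 5) = 25 + 225 = 250
d²(T, Station 6) = 361 + 9 = 370
d²(T, Station 7) = 289 + 289 = 578
Sorted ascending: Station 2, Station 4, Station 5, … — the second-nearest is Station 4.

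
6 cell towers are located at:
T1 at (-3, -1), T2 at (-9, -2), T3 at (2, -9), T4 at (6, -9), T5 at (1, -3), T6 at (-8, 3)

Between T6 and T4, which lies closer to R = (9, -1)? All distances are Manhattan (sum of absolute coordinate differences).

d(R,T6) = |9−(-8)| + |-1−3| = 17 + 4 = 21
d(R,T4) = |9−6| + |-1−(-9)| = 3 + 8 = 11
21 > 11, so T4 is closer.

T4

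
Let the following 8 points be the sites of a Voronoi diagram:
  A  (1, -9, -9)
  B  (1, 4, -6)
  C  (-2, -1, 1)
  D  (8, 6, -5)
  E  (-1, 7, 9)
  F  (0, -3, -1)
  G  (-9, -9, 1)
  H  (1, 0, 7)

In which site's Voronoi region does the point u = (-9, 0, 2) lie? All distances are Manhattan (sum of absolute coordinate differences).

d(u,A) = |-9−1| + |0−(-9)| + |2−(-9)| = 10 + 9 + 11 = 30
d(u,B) = |-9−1| + |0−4| + |2−(-6)| = 10 + 4 + 8 = 22
d(u,C) = |-9−(-2)| + |0−(-1)| + |2−1| = 7 + 1 + 1 = 9
d(u,D) = |-9−8| + |0−6| + |2−(-5)| = 17 + 6 + 7 = 30
d(u,E) = |-9−(-1)| + |0−7| + |2−9| = 8 + 7 + 7 = 22
d(u,F) = |-9−0| + |0−(-3)| + |2−(-1)| = 9 + 3 + 3 = 15
d(u,G) = |-9−(-9)| + |0−(-9)| + |2−1| = 0 + 9 + 1 = 10
d(u,H) = |-9−1| + |0−0| + |2−7| = 10 + 0 + 5 = 15
The smallest is to C, so u lies in the Voronoi region of C.

C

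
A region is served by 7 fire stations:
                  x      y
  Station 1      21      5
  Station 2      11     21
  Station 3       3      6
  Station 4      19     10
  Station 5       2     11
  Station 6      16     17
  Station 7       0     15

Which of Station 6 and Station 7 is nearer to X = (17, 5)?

Station 6

Compare squared distances:
d²(X, Station 6) = (17−16)² + (5−17)² = 1 + 144 = 145
d²(X, Station 7) = (17−0)² + (5−15)² = 289 + 100 = 389
145 < 389, so Station 6 is closer.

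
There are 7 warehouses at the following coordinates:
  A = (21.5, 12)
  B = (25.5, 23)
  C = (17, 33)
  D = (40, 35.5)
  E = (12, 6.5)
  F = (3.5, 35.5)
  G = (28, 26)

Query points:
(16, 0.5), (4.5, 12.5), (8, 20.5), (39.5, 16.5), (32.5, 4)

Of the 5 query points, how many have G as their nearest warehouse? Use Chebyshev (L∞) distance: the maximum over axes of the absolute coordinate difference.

(16, 0.5) — d to each: A:11.5, B:22.5, C:32.5, D:35, E:6, F:35, G:25.5 → nearest is E
(4.5, 12.5) — d to each: A:17, B:21, C:20.5, D:35.5, E:7.5, F:23, G:23.5 → nearest is E
(8, 20.5) — d to each: A:13.5, B:17.5, C:12.5, D:32, E:14, F:15, G:20 → nearest is C
(39.5, 16.5) — d to each: A:18, B:14, C:22.5, D:19, E:27.5, F:36, G:11.5 → nearest is G
(32.5, 4) — d to each: A:11, B:19, C:29, D:31.5, E:20.5, F:31.5, G:22 → nearest is A
1 of the 5 points has G as nearest.

1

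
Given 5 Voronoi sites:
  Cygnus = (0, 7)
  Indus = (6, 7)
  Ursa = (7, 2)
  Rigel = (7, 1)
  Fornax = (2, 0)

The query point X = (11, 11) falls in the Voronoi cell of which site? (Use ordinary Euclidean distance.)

Indus

Squared Euclidean distances:
d²(X, Cygnus) = 121 + 16 = 137
d²(X, Indus) = 25 + 16 = 41
d²(X, Ursa) = 16 + 81 = 97
d²(X, Rigel) = 16 + 100 = 116
d²(X, Fornax) = 81 + 121 = 202
Indus is nearest.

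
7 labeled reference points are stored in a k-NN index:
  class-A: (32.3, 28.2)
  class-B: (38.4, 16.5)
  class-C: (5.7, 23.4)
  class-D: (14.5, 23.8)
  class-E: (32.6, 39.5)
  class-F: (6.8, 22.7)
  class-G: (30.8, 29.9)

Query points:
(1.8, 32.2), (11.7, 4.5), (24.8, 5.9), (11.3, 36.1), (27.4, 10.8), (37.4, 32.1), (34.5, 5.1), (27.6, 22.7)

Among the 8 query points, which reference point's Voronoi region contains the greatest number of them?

(1.8, 32.2) — d² to each: class-A:946.25, class-B:1586.05, class-C:92.65, class-D:231.85, class-E:1001.93, class-F:115.25, class-G:846.29 → nearest is class-C
(11.7, 4.5) — d² to each: class-A:986.05, class-B:856.89, class-C:393.21, class-D:380.33, class-E:1661.81, class-F:355.25, class-G:1009.97 → nearest is class-F
(24.8, 5.9) — d² to each: class-A:553.54, class-B:297.32, class-C:671.06, class-D:426.5, class-E:1189.8, class-F:606.24, class-G:612 → nearest is class-B
(11.3, 36.1) — d² to each: class-A:503.41, class-B:1118.57, class-C:192.65, class-D:161.53, class-E:465.25, class-F:199.81, class-G:418.69 → nearest is class-D
(27.4, 10.8) — d² to each: class-A:326.77, class-B:153.49, class-C:629.65, class-D:335.41, class-E:850.73, class-F:565.97, class-G:376.37 → nearest is class-B
(37.4, 32.1) — d² to each: class-A:41.22, class-B:244.36, class-C:1080.58, class-D:593.3, class-E:77.8, class-F:1024.72, class-G:48.4 → nearest is class-A
(34.5, 5.1) — d² to each: class-A:538.45, class-B:145.17, class-C:1164.33, class-D:749.69, class-E:1186.97, class-F:1077.05, class-G:628.73 → nearest is class-B
(27.6, 22.7) — d² to each: class-A:52.34, class-B:155.08, class-C:480.1, class-D:172.82, class-E:307.24, class-F:432.64, class-G:62.08 → nearest is class-A
Tally — class-A:2, class-B:3, class-C:1, class-D:1, class-F:1. class-B captures the most (3).

class-B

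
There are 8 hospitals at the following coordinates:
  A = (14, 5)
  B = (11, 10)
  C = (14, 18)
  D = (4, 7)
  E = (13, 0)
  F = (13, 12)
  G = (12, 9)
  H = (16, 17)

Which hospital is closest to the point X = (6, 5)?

Since √ is increasing, it suffices to compare squared distances:
|XA|² = (6−14)² + (5−5)² = 64 + 0 = 64
|XB|² = (6−11)² + (5−10)² = 25 + 25 = 50
|XC|² = (6−14)² + (5−18)² = 64 + 169 = 233
|XD|² = (6−4)² + (5−7)² = 4 + 4 = 8
|XE|² = (6−13)² + (5−0)² = 49 + 25 = 74
|XF|² = (6−13)² + (5−12)² = 49 + 49 = 98
|XG|² = (6−12)² + (5−9)² = 36 + 16 = 52
|XH|² = (6−16)² + (5−17)² = 100 + 144 = 244
Minimum is at D.

D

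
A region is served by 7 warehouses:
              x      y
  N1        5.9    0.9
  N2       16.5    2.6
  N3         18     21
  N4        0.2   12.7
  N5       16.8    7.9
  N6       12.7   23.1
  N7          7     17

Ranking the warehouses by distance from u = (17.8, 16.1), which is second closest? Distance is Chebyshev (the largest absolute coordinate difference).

d(u,N1) = max(11.9, 15.2) = 15.2
d(u,N2) = max(1.3, 13.5) = 13.5
d(u,N3) = max(0.2, 4.9) = 4.9
d(u,N4) = max(17.6, 3.4) = 17.6
d(u,N5) = max(1, 8.2) = 8.2
d(u,N6) = max(5.1, 7) = 7
d(u,N7) = max(10.8, 0.9) = 10.8
Sorted ascending: N3, N6, N5, … — the second-nearest is N6.

N6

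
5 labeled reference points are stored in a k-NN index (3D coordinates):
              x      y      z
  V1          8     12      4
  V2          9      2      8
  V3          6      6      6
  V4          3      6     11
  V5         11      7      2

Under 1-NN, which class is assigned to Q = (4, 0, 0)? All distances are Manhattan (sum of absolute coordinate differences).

d(Q,V1) = |4−8| + |0−12| + |0−4| = 4 + 12 + 4 = 20
d(Q,V2) = |4−9| + |0−2| + |0−8| = 5 + 2 + 8 = 15
d(Q,V3) = |4−6| + |0−6| + |0−6| = 2 + 6 + 6 = 14
d(Q,V4) = |4−3| + |0−6| + |0−11| = 1 + 6 + 11 = 18
d(Q,V5) = |4−11| + |0−7| + |0−2| = 7 + 7 + 2 = 16
Minimum is at V3.

V3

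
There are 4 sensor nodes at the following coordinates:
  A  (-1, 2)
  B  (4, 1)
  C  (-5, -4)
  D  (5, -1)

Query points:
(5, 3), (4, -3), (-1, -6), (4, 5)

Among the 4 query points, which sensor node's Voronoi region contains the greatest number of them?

(5, 3) — d² to each: A:37, B:5, C:149, D:16 → nearest is B
(4, -3) — d² to each: A:50, B:16, C:82, D:5 → nearest is D
(-1, -6) — d² to each: A:64, B:74, C:20, D:61 → nearest is C
(4, 5) — d² to each: A:34, B:16, C:162, D:37 → nearest is B
Tally — B:2, C:1, D:1. B captures the most (2).

B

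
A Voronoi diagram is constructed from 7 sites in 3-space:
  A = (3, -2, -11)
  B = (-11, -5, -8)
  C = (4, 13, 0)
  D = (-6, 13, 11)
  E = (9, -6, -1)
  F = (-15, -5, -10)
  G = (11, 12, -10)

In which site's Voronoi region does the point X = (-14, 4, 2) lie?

B

Compare squared distances (the ordering matches that of the actual distances):
|XA|² = 289 + 36 + 169 = 494
|XB|² = 9 + 81 + 100 = 190
|XC|² = 324 + 81 + 4 = 409
|XD|² = 64 + 81 + 81 = 226
|XE|² = 529 + 100 + 9 = 638
|XF|² = 1 + 81 + 144 = 226
|XG|² = 625 + 64 + 144 = 833
B is nearest.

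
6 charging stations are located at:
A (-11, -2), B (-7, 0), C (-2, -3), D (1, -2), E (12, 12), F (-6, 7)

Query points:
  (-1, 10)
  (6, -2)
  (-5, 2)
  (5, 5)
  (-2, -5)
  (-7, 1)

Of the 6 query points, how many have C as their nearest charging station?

1

(-1, 10) — d² to each: A:244, B:136, C:170, D:148, E:173, F:34 → nearest is F
(6, -2) — d² to each: A:289, B:173, C:65, D:25, E:232, F:225 → nearest is D
(-5, 2) — d² to each: A:52, B:8, C:34, D:52, E:389, F:26 → nearest is B
(5, 5) — d² to each: A:305, B:169, C:113, D:65, E:98, F:125 → nearest is D
(-2, -5) — d² to each: A:90, B:50, C:4, D:18, E:485, F:160 → nearest is C
(-7, 1) — d² to each: A:25, B:1, C:41, D:73, E:482, F:37 → nearest is B
1 of the 6 points has C as nearest.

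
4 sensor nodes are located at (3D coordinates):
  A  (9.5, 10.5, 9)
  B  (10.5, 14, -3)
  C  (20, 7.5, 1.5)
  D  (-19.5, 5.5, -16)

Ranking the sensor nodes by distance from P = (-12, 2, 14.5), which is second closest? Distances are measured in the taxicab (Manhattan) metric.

d(P,A) = |-12−9.5| + |2−10.5| + |14.5−9| = 21.5 + 8.5 + 5.5 = 35.5
d(P,B) = |-12−10.5| + |2−14| + |14.5−(-3)| = 22.5 + 12 + 17.5 = 52
d(P,C) = |-12−20| + |2−7.5| + |14.5−1.5| = 32 + 5.5 + 13 = 50.5
d(P,D) = |-12−(-19.5)| + |2−5.5| + |14.5−(-16)| = 7.5 + 3.5 + 30.5 = 41.5
Sorted ascending: A, D, C, … — the second-nearest is D.

D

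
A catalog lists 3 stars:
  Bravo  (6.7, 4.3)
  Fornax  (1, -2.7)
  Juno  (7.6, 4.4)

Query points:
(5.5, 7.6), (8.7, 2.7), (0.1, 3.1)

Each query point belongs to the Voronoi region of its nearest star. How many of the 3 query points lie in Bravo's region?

(5.5, 7.6) — d² to each: Bravo:12.33, Fornax:126.34, Juno:14.65 → nearest is Bravo
(8.7, 2.7) — d² to each: Bravo:6.56, Fornax:88.45, Juno:4.1 → nearest is Juno
(0.1, 3.1) — d² to each: Bravo:45, Fornax:34.45, Juno:57.94 → nearest is Fornax
1 of the 3 points has Bravo as nearest.

1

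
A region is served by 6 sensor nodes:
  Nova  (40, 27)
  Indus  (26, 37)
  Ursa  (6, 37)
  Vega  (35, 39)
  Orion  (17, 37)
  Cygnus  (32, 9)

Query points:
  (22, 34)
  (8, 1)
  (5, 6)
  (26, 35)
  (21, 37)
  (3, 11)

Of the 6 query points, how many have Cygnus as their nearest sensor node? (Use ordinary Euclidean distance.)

(22, 34) — d² to each: Nova:373, Indus:25, Ursa:265, Vega:194, Orion:34, Cygnus:725 → nearest is Indus
(8, 1) — d² to each: Nova:1700, Indus:1620, Ursa:1300, Vega:2173, Orion:1377, Cygnus:640 → nearest is Cygnus
(5, 6) — d² to each: Nova:1666, Indus:1402, Ursa:962, Vega:1989, Orion:1105, Cygnus:738 → nearest is Cygnus
(26, 35) — d² to each: Nova:260, Indus:4, Ursa:404, Vega:97, Orion:85, Cygnus:712 → nearest is Indus
(21, 37) — d² to each: Nova:461, Indus:25, Ursa:225, Vega:200, Orion:16, Cygnus:905 → nearest is Orion
(3, 11) — d² to each: Nova:1625, Indus:1205, Ursa:685, Vega:1808, Orion:872, Cygnus:845 → nearest is Ursa
2 of the 6 points have Cygnus as nearest.

2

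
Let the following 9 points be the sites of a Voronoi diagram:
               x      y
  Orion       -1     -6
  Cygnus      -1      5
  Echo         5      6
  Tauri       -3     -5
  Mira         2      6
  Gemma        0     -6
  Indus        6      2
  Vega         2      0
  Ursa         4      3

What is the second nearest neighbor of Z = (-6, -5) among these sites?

Since √ is increasing, it suffices to compare squared distances:
d²(Z, Orion) = 25 + 1 = 26
d²(Z, Cygnus) = 25 + 100 = 125
d²(Z, Echo) = 121 + 121 = 242
d²(Z, Tauri) = 9 + 0 = 9
d²(Z, Mira) = 64 + 121 = 185
d²(Z, Gemma) = 36 + 1 = 37
d²(Z, Indus) = 144 + 49 = 193
d²(Z, Vega) = 64 + 25 = 89
d²(Z, Ursa) = 100 + 64 = 164
Sorted ascending: Tauri, Orion, Gemma, … — the second-nearest is Orion.

Orion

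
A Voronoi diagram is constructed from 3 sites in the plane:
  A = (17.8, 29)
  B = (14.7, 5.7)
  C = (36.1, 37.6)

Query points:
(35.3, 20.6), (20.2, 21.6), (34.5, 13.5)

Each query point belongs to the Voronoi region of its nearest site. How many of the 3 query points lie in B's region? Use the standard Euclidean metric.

(35.3, 20.6) — d² to each: A:376.81, B:646.37, C:289.64 → nearest is C
(20.2, 21.6) — d² to each: A:60.52, B:283.06, C:508.81 → nearest is A
(34.5, 13.5) — d² to each: A:519.14, B:452.88, C:583.37 → nearest is B
1 of the 3 points has B as nearest.

1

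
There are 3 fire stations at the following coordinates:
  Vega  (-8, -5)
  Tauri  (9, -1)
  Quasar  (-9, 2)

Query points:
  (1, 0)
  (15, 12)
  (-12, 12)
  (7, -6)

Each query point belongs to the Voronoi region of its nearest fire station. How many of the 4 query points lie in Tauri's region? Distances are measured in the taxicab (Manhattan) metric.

3

(1, 0) — d to each: Vega:14, Tauri:9, Quasar:12 → nearest is Tauri
(15, 12) — d to each: Vega:40, Tauri:19, Quasar:34 → nearest is Tauri
(-12, 12) — d to each: Vega:21, Tauri:34, Quasar:13 → nearest is Quasar
(7, -6) — d to each: Vega:16, Tauri:7, Quasar:24 → nearest is Tauri
3 of the 4 points have Tauri as nearest.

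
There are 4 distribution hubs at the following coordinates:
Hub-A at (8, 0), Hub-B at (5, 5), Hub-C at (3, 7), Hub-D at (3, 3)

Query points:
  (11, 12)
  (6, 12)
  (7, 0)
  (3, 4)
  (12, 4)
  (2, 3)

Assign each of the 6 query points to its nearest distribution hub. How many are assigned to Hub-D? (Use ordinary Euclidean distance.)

2

(11, 12) — d² to each: Hub-A:153, Hub-B:85, Hub-C:89, Hub-D:145 → nearest is Hub-B
(6, 12) — d² to each: Hub-A:148, Hub-B:50, Hub-C:34, Hub-D:90 → nearest is Hub-C
(7, 0) — d² to each: Hub-A:1, Hub-B:29, Hub-C:65, Hub-D:25 → nearest is Hub-A
(3, 4) — d² to each: Hub-A:41, Hub-B:5, Hub-C:9, Hub-D:1 → nearest is Hub-D
(12, 4) — d² to each: Hub-A:32, Hub-B:50, Hub-C:90, Hub-D:82 → nearest is Hub-A
(2, 3) — d² to each: Hub-A:45, Hub-B:13, Hub-C:17, Hub-D:1 → nearest is Hub-D
2 of the 6 points have Hub-D as nearest.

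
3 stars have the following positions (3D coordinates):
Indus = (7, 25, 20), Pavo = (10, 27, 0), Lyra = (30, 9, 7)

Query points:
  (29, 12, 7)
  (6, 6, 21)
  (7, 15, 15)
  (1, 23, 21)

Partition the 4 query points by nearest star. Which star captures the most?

(29, 12, 7) — d² to each: Indus:822, Pavo:635, Lyra:10 → nearest is Lyra
(6, 6, 21) — d² to each: Indus:363, Pavo:898, Lyra:781 → nearest is Indus
(7, 15, 15) — d² to each: Indus:125, Pavo:378, Lyra:629 → nearest is Indus
(1, 23, 21) — d² to each: Indus:41, Pavo:538, Lyra:1233 → nearest is Indus
Tally — Indus:3, Lyra:1. Indus captures the most (3).

Indus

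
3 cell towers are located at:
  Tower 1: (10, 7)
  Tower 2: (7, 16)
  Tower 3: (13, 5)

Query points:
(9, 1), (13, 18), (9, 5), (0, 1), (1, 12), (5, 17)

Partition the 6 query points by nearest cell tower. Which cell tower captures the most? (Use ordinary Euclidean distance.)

(9, 1) — d² to each: Tower 1:37, Tower 2:229, Tower 3:32 → nearest is Tower 3
(13, 18) — d² to each: Tower 1:130, Tower 2:40, Tower 3:169 → nearest is Tower 2
(9, 5) — d² to each: Tower 1:5, Tower 2:125, Tower 3:16 → nearest is Tower 1
(0, 1) — d² to each: Tower 1:136, Tower 2:274, Tower 3:185 → nearest is Tower 1
(1, 12) — d² to each: Tower 1:106, Tower 2:52, Tower 3:193 → nearest is Tower 2
(5, 17) — d² to each: Tower 1:125, Tower 2:5, Tower 3:208 → nearest is Tower 2
Tally — Tower 1:2, Tower 2:3, Tower 3:1. Tower 2 captures the most (3).

Tower 2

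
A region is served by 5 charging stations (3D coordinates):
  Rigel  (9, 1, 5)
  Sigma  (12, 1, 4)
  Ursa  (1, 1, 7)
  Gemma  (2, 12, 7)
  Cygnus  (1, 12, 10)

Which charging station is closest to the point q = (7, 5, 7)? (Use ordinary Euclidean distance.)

Rigel

Squared Euclidean distances:
d²(q, Rigel) = (7−9)² + (5−1)² + (7−5)² = 4 + 16 + 4 = 24
d²(q, Sigma) = (7−12)² + (5−1)² + (7−4)² = 25 + 16 + 9 = 50
d²(q, Ursa) = (7−1)² + (5−1)² + (7−7)² = 36 + 16 + 0 = 52
d²(q, Gemma) = (7−2)² + (5−12)² + (7−7)² = 25 + 49 + 0 = 74
d²(q, Cygnus) = (7−1)² + (5−12)² + (7−10)² = 36 + 49 + 9 = 94
Minimum is at Rigel.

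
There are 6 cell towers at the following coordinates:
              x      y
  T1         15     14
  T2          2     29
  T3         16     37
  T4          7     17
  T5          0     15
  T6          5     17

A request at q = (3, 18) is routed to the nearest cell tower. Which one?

T6

Squared Euclidean distances:
|qT1|² = (3−15)² + (18−14)² = 144 + 16 = 160
|qT2|² = (3−2)² + (18−29)² = 1 + 121 = 122
|qT3|² = (3−16)² + (18−37)² = 169 + 361 = 530
|qT4|² = (3−7)² + (18−17)² = 16 + 1 = 17
|qT5|² = (3−0)² + (18−15)² = 9 + 9 = 18
|qT6|² = (3−5)² + (18−17)² = 4 + 1 = 5
T6 is nearest.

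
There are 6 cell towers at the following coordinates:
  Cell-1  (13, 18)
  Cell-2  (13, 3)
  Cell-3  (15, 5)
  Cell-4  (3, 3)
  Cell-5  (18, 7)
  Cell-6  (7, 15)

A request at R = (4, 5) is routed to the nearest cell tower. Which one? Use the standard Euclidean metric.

Squared Euclidean distances:
d²(R, Cell-1) = (4−13)² + (5−18)² = 81 + 169 = 250
d²(R, Cell-2) = (4−13)² + (5−3)² = 81 + 4 = 85
d²(R, Cell-3) = (4−15)² + (5−5)² = 121 + 0 = 121
d²(R, Cell-4) = (4−3)² + (5−3)² = 1 + 4 = 5
d²(R, Cell-5) = (4−18)² + (5−7)² = 196 + 4 = 200
d²(R, Cell-6) = (4−7)² + (5−15)² = 9 + 100 = 109
The smallest is to Cell-4, so R lies in the Voronoi region of Cell-4.

Cell-4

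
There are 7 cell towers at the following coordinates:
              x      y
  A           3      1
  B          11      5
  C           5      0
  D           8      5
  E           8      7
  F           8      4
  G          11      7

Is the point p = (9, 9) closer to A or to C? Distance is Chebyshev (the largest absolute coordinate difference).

A

d(p,A) = max(6, 8) = 8
d(p,C) = max(4, 9) = 9
8 < 9, so A is closer.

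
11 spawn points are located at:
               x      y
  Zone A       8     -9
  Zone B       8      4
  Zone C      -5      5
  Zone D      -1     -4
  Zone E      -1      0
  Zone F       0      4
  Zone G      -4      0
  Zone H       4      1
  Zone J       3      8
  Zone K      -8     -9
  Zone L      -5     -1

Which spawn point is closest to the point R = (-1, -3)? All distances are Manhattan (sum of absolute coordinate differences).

Zone D

d(R, Zone A) = 9 + 6 = 15
d(R, Zone B) = 9 + 7 = 16
d(R, Zone C) = 4 + 8 = 12
d(R, Zone D) = 0 + 1 = 1
d(R, Zone E) = 0 + 3 = 3
d(R, Zone F) = 1 + 7 = 8
d(R, Zone G) = 3 + 3 = 6
d(R, Zone H) = 5 + 4 = 9
d(R, Zone J) = 4 + 11 = 15
d(R, Zone K) = 7 + 6 = 13
d(R, Zone L) = 4 + 2 = 6
The smallest is to Zone D, so R lies in the Voronoi region of Zone D.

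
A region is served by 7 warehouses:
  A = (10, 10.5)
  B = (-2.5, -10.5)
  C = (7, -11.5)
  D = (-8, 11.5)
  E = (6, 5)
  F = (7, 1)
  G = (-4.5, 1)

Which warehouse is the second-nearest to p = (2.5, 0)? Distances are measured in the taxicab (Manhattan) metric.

d(p,A) = |2.5−10| + |0−10.5| = 7.5 + 10.5 = 18
d(p,B) = |2.5−(-2.5)| + |0−(-10.5)| = 5 + 10.5 = 15.5
d(p,C) = |2.5−7| + |0−(-11.5)| = 4.5 + 11.5 = 16
d(p,D) = |2.5−(-8)| + |0−11.5| = 10.5 + 11.5 = 22
d(p,E) = |2.5−6| + |0−5| = 3.5 + 5 = 8.5
d(p,F) = |2.5−7| + |0−1| = 4.5 + 1 = 5.5
d(p,G) = |2.5−(-4.5)| + |0−1| = 7 + 1 = 8
Sorted ascending: F, G, E, … — the second-nearest is G.

G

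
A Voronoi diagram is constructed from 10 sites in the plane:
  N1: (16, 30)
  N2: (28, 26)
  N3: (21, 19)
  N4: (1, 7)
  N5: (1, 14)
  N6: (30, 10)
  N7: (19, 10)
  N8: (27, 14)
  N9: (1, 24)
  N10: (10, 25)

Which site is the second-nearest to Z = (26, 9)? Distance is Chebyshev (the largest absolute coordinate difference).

d(Z,N1) = max(10, 21) = 21
d(Z,N2) = max(2, 17) = 17
d(Z,N3) = max(5, 10) = 10
d(Z,N4) = max(25, 2) = 25
d(Z,N5) = max(25, 5) = 25
d(Z,N6) = max(4, 1) = 4
d(Z,N7) = max(7, 1) = 7
d(Z,N8) = max(1, 5) = 5
d(Z,N9) = max(25, 15) = 25
d(Z, N10) = max(16, 16) = 16
Sorted ascending: N6, N8, N7, … — the second-nearest is N8.

N8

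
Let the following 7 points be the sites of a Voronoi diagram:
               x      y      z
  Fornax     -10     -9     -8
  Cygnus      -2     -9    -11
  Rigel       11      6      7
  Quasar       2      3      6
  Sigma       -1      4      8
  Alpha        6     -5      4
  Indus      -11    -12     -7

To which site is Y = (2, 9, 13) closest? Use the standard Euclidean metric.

Sigma

Since √ is increasing, it suffices to compare squared distances:
d²(Y, Fornax) = (2−(-10))² + (9−(-9))² + (13−(-8))² = 144 + 324 + 441 = 909
d²(Y, Cygnus) = (2−(-2))² + (9−(-9))² + (13−(-11))² = 16 + 324 + 576 = 916
d²(Y, Rigel) = (2−11)² + (9−6)² + (13−7)² = 81 + 9 + 36 = 126
d²(Y, Quasar) = (2−2)² + (9−3)² + (13−6)² = 0 + 36 + 49 = 85
d²(Y, Sigma) = (2−(-1))² + (9−4)² + (13−8)² = 9 + 25 + 25 = 59
d²(Y, Alpha) = (2−6)² + (9−(-5))² + (13−4)² = 16 + 196 + 81 = 293
d²(Y, Indus) = (2−(-11))² + (9−(-12))² + (13−(-7))² = 169 + 441 + 400 = 1010
Sigma is nearest.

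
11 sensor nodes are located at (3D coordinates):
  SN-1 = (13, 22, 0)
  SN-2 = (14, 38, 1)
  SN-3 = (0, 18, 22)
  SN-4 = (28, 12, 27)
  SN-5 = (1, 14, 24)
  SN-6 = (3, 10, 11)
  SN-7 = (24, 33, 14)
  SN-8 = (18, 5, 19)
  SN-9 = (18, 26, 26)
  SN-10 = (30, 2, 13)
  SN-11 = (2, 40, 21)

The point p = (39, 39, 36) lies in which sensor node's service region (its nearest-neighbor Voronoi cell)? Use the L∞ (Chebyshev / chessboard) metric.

SN-9

d(p, SN-1) = max(26, 17, 36) = 36
d(p, SN-2) = max(25, 1, 35) = 35
d(p, SN-3) = max(39, 21, 14) = 39
d(p, SN-4) = max(11, 27, 9) = 27
d(p, SN-5) = max(38, 25, 12) = 38
d(p, SN-6) = max(36, 29, 25) = 36
d(p, SN-7) = max(15, 6, 22) = 22
d(p, SN-8) = max(21, 34, 17) = 34
d(p, SN-9) = max(21, 13, 10) = 21
d(p, SN-10) = max(9, 37, 23) = 37
d(p, SN-11) = max(37, 1, 15) = 37
Minimum is at SN-9.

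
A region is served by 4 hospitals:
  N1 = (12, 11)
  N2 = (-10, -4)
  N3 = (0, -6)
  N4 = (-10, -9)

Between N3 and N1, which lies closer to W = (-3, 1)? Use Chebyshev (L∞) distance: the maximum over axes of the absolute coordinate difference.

d(W,N3) = max(3, 7) = 7
d(W,N1) = max(15, 10) = 15
7 < 15, so N3 is closer.

N3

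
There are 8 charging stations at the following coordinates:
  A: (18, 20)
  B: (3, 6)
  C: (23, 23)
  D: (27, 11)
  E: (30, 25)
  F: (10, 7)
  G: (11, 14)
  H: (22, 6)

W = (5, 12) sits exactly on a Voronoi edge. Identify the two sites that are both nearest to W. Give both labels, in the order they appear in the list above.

Squared distances from W to each site:
|WA|² = 169 + 64 = 233
|WB|² = 4 + 36 = 40
|WC|² = 324 + 121 = 445
|WD|² = 484 + 1 = 485
|WE|² = 625 + 169 = 794
|WF|² = 25 + 25 = 50
|WG|² = 36 + 4 = 40
|WH|² = 289 + 36 = 325
W is equidistant from B and G (both at squared distance 40), and every other site is strictly farther — so W lies on the B–G Voronoi edge.

B and G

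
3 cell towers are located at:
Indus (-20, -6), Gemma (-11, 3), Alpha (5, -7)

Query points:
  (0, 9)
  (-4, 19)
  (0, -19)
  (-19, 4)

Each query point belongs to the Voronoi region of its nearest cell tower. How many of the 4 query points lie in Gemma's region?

3

(0, 9) — d² to each: Indus:625, Gemma:157, Alpha:281 → nearest is Gemma
(-4, 19) — d² to each: Indus:881, Gemma:305, Alpha:757 → nearest is Gemma
(0, -19) — d² to each: Indus:569, Gemma:605, Alpha:169 → nearest is Alpha
(-19, 4) — d² to each: Indus:101, Gemma:65, Alpha:697 → nearest is Gemma
3 of the 4 points have Gemma as nearest.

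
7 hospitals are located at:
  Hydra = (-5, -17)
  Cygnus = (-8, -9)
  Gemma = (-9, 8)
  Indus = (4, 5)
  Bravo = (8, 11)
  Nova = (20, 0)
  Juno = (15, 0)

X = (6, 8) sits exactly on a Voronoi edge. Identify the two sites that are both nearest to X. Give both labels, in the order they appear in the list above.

Squared distances from X to each site:
d²(X, Hydra) = (6−(-5))² + (8−(-17))² = 121 + 625 = 746
d²(X, Cygnus) = (6−(-8))² + (8−(-9))² = 196 + 289 = 485
d²(X, Gemma) = (6−(-9))² + (8−8)² = 225 + 0 = 225
d²(X, Indus) = (6−4)² + (8−5)² = 4 + 9 = 13
d²(X, Bravo) = (6−8)² + (8−11)² = 4 + 9 = 13
d²(X, Nova) = (6−20)² + (8−0)² = 196 + 64 = 260
d²(X, Juno) = (6−15)² + (8−0)² = 81 + 64 = 145
X is equidistant from Indus and Bravo (both at squared distance 13), and every other site is strictly farther — so X lies on the Indus–Bravo Voronoi edge.

Indus and Bravo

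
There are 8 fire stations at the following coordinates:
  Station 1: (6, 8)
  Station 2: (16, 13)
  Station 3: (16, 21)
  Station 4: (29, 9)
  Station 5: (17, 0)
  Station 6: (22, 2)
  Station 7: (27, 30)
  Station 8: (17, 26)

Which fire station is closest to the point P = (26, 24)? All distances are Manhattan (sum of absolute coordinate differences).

Station 7

d(P, Station 1) = 20 + 16 = 36
d(P, Station 2) = 10 + 11 = 21
d(P, Station 3) = 10 + 3 = 13
d(P, Station 4) = 3 + 15 = 18
d(P, Station 5) = 9 + 24 = 33
d(P, Station 6) = 4 + 22 = 26
d(P, Station 7) = 1 + 6 = 7
d(P, Station 8) = 9 + 2 = 11
Minimum is at Station 7.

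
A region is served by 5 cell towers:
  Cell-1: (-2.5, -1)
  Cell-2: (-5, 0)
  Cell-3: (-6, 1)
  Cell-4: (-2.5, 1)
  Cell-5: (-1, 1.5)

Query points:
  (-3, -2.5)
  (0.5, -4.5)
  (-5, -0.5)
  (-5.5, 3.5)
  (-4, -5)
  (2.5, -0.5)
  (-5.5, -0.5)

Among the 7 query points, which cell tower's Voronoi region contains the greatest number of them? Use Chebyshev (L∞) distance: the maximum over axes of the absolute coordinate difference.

(-3, -2.5) — d to each: Cell-1:1.5, Cell-2:2.5, Cell-3:3.5, Cell-4:3.5, Cell-5:4 → nearest is Cell-1
(0.5, -4.5) — d to each: Cell-1:3.5, Cell-2:5.5, Cell-3:6.5, Cell-4:5.5, Cell-5:6 → nearest is Cell-1
(-5, -0.5) — d to each: Cell-1:2.5, Cell-2:0.5, Cell-3:1.5, Cell-4:2.5, Cell-5:4 → nearest is Cell-2
(-5.5, 3.5) — d to each: Cell-1:4.5, Cell-2:3.5, Cell-3:2.5, Cell-4:3, Cell-5:4.5 → nearest is Cell-3
(-4, -5) — d to each: Cell-1:4, Cell-2:5, Cell-3:6, Cell-4:6, Cell-5:6.5 → nearest is Cell-1
(2.5, -0.5) — d to each: Cell-1:5, Cell-2:7.5, Cell-3:8.5, Cell-4:5, Cell-5:3.5 → nearest is Cell-5
(-5.5, -0.5) — d to each: Cell-1:3, Cell-2:0.5, Cell-3:1.5, Cell-4:3, Cell-5:4.5 → nearest is Cell-2
Tally — Cell-1:3, Cell-2:2, Cell-3:1, Cell-5:1. Cell-1 captures the most (3).

Cell-1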